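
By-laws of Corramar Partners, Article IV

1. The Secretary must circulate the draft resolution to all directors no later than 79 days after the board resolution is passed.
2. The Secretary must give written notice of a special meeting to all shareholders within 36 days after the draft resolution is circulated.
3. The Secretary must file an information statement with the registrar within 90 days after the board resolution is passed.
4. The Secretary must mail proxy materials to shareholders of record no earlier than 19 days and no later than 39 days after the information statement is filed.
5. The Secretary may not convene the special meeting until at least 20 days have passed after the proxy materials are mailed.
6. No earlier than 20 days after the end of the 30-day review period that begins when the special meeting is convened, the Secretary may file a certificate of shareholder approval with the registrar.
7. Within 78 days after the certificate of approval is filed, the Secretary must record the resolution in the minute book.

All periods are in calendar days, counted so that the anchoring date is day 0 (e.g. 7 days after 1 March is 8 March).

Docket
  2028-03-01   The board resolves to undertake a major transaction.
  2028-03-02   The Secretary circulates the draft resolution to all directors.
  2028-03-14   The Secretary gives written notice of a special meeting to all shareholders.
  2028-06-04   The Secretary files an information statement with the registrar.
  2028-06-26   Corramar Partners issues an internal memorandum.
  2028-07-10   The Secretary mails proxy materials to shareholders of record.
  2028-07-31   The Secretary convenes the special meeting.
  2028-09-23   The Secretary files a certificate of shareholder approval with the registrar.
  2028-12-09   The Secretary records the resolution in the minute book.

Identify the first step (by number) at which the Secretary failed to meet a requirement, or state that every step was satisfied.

(1) due by 2028-03-01 + 79 days = 2028-05-19; done 2028-03-02 — timely.
(2) due by 2028-03-02 + 36 days = 2028-04-07; 2028-03-14 is within that limit.
(3) due by 2028-03-01 + 90 days = 2028-05-30; 2028-06-04 misses that deadline by 5 days.
Later steps need not be reached.

Step 3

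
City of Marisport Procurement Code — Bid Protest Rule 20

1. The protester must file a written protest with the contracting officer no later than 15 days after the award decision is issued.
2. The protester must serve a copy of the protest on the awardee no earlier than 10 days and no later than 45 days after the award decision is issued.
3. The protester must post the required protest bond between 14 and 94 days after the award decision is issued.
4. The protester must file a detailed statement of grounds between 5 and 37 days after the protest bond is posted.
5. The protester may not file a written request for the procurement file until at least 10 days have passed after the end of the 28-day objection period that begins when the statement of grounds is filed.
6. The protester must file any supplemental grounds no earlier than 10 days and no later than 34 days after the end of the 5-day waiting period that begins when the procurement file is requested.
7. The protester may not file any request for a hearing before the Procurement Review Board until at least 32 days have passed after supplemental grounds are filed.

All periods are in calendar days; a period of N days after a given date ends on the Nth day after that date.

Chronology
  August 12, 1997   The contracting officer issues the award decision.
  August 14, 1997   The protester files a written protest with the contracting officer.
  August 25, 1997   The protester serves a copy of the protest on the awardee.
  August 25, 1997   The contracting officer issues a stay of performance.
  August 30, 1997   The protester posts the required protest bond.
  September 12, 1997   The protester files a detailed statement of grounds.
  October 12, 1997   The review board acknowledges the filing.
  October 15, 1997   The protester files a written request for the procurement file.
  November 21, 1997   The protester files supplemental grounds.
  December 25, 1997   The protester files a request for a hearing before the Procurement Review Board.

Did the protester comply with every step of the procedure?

Step 1 — counting 15 days from August 12, 1997 (when the award decision is issued) gives a deadline of August 27, 1997; August 14, 1997 is within that limit.
Step 2 — 10 and 45 days from August 12, 1997 (when the award decision is issued) are August 22, 1997 and September 26, 1997 respectively; August 25, 1997 falls inside that range.
Step 3 — 14 and 94 days from August 12, 1997 (when the award decision is issued) are August 26, 1997 and November 14, 1997 respectively; August 30, 1997 falls inside that range.
Step 4 — 5 and 37 days from August 30, 1997 (when the protest bond is posted) are September 4, 1997 and October 6, 1997 respectively; done September 12, 1997, which is between those dates.
Step 5 — must wait 10 days from October 10, 1997 (end of the 28-day objection period, which began when the statement of grounds is filed on September 12, 1997), so not before October 20, 1997; done October 15, 1997 — 5 days too early.

No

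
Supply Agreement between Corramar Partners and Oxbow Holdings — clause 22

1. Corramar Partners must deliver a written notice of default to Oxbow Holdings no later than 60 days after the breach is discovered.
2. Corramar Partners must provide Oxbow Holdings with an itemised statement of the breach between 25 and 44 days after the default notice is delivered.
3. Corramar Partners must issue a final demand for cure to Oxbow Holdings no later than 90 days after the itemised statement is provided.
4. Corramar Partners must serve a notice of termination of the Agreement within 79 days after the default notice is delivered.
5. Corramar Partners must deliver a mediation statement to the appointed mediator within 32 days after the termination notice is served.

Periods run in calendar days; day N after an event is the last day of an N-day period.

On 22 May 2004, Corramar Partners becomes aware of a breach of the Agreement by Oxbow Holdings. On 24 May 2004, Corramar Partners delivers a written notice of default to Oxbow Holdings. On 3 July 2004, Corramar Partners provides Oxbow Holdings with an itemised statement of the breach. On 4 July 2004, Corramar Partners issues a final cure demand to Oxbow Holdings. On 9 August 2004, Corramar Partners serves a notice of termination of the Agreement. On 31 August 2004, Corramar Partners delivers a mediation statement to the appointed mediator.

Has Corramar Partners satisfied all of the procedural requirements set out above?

(1) due by 22 May 2004 + 60 days = 21 July 2004; completed 24 May 2004, before the deadline.
(2) the permitted window runs from 24 May 2004 + 25 = 18 June 2004 to 24 May 2004 + 44 = 7 July 2004; done 3 July 2004 — within the window.
(3) due by 3 July 2004 + 90 days = 1 October 2004; 4 July 2004 is within that limit.
(4) due by 24 May 2004 + 79 days = 11 August 2004; done 9 August 2004 — timely.
(5) due by 9 August 2004 + 32 days = 10 September 2004; 31 August 2004 is within that limit.

Yes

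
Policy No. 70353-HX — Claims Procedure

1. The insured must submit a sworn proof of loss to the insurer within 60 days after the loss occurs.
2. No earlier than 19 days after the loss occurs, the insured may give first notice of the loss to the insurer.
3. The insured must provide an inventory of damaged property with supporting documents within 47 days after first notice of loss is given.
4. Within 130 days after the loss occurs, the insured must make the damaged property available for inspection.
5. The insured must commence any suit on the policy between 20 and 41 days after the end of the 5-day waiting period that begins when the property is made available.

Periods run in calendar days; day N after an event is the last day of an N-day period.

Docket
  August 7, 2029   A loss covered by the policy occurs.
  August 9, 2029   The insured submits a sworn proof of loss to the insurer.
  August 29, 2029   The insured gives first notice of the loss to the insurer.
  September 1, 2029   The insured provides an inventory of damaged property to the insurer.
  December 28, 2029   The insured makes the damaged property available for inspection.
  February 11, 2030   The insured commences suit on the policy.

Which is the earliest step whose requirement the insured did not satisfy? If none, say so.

Step 4

Step 1 — counting 60 days from August 7, 2029 (when the loss occurs) gives a deadline of October 6, 2029; done August 9, 2029 — timely.
Step 2 — must wait 19 days from August 7, 2029 (when the loss occurs), so not before August 26, 2029; done August 29, 2029 — permitted.
Step 3 — counting 47 days from August 29, 2029 (when first notice of loss is given) gives a deadline of October 15, 2029; done September 1, 2029 — timely.
Step 4 — counting 130 days from August 7, 2029 (when the loss occurs) gives a deadline of December 15, 2029; done December 28, 2029 — 13 days late.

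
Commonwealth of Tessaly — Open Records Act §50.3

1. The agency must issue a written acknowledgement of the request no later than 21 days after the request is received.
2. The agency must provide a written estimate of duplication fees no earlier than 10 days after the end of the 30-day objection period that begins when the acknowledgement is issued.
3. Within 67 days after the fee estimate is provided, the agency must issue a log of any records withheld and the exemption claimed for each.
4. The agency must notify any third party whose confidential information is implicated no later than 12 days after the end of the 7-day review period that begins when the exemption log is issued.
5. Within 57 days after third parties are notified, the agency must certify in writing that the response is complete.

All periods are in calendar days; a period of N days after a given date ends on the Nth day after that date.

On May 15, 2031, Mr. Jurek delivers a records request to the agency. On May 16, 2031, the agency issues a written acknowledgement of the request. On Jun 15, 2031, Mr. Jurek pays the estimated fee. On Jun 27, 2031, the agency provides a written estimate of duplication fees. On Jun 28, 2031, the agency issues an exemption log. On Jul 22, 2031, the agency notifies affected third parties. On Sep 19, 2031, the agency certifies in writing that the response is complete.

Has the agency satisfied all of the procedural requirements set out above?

Step 1 — counting 21 days from May 15, 2031 (when the request is received) gives a deadline of Jun 5, 2031; done May 16, 2031 — timely.
Step 2 — must wait 10 days from Jun 15, 2031 (end of the 30-day objection period, which began when the acknowledgement is issued on May 16, 2031), so not before Jun 25, 2031; done Jun 27, 2031 — permitted.
Step 3 — counting 67 days from Jun 27, 2031 (when the fee estimate is provided) gives a deadline of Sep 2, 2031; done Jun 28, 2031 — timely.
Step 4 — counting 12 days from Jul 5, 2031 (end of the 7-day review period, which began when the exemption log is issued on Jun 28, 2031) gives a deadline of Jul 17, 2031; not done until Jul 22, 2031, 5 days after the deadline.

No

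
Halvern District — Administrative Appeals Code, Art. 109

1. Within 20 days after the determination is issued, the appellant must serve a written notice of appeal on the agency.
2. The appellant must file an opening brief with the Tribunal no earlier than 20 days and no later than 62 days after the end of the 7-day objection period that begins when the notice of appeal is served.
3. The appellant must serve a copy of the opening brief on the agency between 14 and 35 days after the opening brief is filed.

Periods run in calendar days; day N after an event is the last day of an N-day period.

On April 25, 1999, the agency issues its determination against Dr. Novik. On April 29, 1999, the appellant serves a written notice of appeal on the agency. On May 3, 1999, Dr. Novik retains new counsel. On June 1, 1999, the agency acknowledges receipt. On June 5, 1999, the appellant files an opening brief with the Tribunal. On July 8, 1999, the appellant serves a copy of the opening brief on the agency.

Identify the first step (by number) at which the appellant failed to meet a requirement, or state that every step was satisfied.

None — every step was satisfied

(1) due by April 25, 1999 + 20 days = May 15, 1999; done April 29, 1999 — timely.
(2) the permitted window runs from May 6, 1999 + 20 = May 26, 1999 to May 6, 1999 + 62 = July 7, 1999; done June 5, 1999, which is between those dates.
(3) the permitted window runs from June 5, 1999 + 14 = June 19, 1999 to June 5, 1999 + 35 = July 10, 1999; done July 8, 1999, which is between those dates.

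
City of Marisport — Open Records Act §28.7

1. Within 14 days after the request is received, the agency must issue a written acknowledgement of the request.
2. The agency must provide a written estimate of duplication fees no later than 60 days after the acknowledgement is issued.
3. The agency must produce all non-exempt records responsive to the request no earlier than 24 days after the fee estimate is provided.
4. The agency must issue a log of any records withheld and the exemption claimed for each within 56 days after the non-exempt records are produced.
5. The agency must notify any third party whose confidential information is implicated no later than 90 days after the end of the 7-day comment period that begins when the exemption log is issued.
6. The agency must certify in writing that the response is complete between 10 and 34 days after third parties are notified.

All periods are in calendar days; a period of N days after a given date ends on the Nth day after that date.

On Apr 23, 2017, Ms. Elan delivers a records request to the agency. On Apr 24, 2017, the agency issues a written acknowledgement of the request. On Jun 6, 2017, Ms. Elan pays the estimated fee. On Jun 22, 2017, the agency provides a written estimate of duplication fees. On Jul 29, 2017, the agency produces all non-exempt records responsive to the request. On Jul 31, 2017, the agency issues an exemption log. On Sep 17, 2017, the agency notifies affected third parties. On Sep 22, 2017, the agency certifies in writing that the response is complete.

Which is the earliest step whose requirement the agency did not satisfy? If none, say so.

Step 1 — counting 14 days from Apr 23, 2017 (when the request is received) gives a deadline of May 7, 2017; done Apr 24, 2017 — timely.
Step 2 — counting 60 days from Apr 24, 2017 (when the acknowledgement is issued) gives a deadline of Jun 23, 2017; done Jun 22, 2017 — timely.
Step 3 — must wait 24 days from Jun 22, 2017 (when the fee estimate is provided), so not before Jul 16, 2017; done Jul 29, 2017 — permitted.
Step 4 — counting 56 days from Jul 29, 2017 (when the non-exempt records are produced) gives a deadline of Sep 23, 2017; done Jul 31, 2017 — timely.
Step 5 — counting 90 days from Aug 7, 2017 (end of the 7-day comment period, which began when the exemption log is issued on Jul 31, 2017) gives a deadline of Nov 5, 2017; done Sep 17, 2017 — timely.
Step 6 — 10 and 34 days from Sep 17, 2017 (when third parties are notified) are Sep 27, 2017 and Oct 21, 2017 respectively; done Sep 22, 2017 — 5 days before the window opened.
Later steps need not be reached.

Step 6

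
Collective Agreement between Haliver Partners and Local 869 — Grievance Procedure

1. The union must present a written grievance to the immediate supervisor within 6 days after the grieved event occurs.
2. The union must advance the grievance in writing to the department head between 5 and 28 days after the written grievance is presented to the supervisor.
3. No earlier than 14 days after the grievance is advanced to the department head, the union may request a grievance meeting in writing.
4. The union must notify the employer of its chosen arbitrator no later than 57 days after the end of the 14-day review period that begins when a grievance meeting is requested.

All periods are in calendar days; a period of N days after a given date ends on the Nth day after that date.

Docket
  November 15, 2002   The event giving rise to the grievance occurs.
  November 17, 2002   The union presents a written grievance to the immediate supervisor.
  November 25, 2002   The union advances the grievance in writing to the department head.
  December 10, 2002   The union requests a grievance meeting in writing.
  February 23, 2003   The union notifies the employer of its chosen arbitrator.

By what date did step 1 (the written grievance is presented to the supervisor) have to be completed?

November 21, 2002

Step 1 runs from November 15, 2002, when the grieved event occurs. 6 days after November 15, 2002 is November 21, 2002.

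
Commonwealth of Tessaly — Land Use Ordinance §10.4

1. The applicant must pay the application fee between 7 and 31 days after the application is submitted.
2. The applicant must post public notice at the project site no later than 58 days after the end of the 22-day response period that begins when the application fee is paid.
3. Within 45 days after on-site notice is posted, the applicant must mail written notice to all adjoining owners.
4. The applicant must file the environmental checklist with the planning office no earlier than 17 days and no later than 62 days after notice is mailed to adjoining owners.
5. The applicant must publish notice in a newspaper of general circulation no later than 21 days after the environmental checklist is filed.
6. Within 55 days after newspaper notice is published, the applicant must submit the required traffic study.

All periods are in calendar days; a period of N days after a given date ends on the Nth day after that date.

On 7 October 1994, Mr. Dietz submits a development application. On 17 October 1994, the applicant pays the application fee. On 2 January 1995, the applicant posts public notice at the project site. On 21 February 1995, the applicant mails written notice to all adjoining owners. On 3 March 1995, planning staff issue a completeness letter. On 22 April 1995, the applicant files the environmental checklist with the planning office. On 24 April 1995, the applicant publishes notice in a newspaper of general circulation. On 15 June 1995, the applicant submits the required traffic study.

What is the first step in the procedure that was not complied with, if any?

Step 3

Step 1: the window is 7–31 days after 7 October 1994 (when the application is submitted), so 14 October 1994 through 7 November 1994; done 17 October 1994, which is between those dates.
Step 2: 58 days after 8 November 1994 (end of the 22-day response period, which began when the application fee is paid on 17 October 1994) is 5 January 1995; completed 2 January 1995, before the deadline.
Step 3: 45 days after 2 January 1995 (when on-site notice is posted) is 16 February 1995; not done until 21 February 1995, 5 days after the deadline.
No need to go further; step 3 was not satisfied.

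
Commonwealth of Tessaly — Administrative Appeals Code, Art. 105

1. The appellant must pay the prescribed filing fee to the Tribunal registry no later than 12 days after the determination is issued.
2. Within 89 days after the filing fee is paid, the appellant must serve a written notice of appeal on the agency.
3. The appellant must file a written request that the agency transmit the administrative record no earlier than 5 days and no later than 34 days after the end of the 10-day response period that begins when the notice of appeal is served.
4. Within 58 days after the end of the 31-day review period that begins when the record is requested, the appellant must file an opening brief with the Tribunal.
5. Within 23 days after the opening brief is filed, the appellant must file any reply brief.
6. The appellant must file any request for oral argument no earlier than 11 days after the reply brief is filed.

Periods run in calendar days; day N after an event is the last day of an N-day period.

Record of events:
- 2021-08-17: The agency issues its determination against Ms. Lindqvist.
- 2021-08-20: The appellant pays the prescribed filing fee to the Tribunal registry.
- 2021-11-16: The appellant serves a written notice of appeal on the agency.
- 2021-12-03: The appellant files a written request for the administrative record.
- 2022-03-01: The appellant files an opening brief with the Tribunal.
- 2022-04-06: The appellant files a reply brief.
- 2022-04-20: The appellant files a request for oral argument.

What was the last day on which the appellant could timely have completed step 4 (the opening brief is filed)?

The record is requested on 2021-12-03; the 31-day review period therefore ends 2022-01-03, and step 4 runs from that date. 58 days after 2022-01-03 is 2022-03-02.

2022-03-02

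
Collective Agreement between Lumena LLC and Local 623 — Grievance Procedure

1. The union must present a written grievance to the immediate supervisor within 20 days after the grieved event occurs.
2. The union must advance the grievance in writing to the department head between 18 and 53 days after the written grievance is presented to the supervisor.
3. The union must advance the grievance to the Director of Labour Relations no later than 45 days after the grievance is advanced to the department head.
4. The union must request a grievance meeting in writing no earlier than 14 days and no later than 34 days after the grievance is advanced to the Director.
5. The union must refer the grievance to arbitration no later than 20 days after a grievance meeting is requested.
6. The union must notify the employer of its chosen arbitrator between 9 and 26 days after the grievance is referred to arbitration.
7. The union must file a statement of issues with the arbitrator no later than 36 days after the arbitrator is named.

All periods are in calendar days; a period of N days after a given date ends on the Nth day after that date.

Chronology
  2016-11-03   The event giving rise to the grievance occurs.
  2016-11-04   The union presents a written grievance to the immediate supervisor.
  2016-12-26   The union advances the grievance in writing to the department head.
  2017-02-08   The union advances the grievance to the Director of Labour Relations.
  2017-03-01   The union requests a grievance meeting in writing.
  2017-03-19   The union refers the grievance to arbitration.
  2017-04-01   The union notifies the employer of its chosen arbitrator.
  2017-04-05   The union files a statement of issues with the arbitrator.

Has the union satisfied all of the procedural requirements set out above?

Yes

Step 1 — counting 20 days from 2016-11-03 (when the grieved event occurs) gives a deadline of 2016-11-23; done 2016-11-04 — timely.
Step 2 — 18 and 53 days from 2016-11-04 (when the written grievance is presented to the supervisor) are 2016-11-22 and 2016-12-27 respectively; 2016-12-26 falls inside that range.
Step 3 — counting 45 days from 2016-12-26 (when the grievance is advanced to the department head) gives a deadline of 2017-02-09; completed 2017-02-08, before the deadline.
Step 4 — 14 and 34 days from 2017-02-08 (when the grievance is advanced to the Director) are 2017-02-22 and 2017-03-14 respectively; done 2017-03-01, which is between those dates.
Step 5 — counting 20 days from 2017-03-01 (when a grievance meeting is requested) gives a deadline of 2017-03-21; completed 2017-03-19, before the deadline.
Step 6 — 9 and 26 days from 2017-03-19 (when the grievance is referred to arbitration) are 2017-03-28 and 2017-04-14 respectively; done 2017-04-01, which is between those dates.
Step 7 — counting 36 days from 2017-04-01 (when the arbitrator is named) gives a deadline of 2017-05-07; completed 2017-04-05, before the deadline.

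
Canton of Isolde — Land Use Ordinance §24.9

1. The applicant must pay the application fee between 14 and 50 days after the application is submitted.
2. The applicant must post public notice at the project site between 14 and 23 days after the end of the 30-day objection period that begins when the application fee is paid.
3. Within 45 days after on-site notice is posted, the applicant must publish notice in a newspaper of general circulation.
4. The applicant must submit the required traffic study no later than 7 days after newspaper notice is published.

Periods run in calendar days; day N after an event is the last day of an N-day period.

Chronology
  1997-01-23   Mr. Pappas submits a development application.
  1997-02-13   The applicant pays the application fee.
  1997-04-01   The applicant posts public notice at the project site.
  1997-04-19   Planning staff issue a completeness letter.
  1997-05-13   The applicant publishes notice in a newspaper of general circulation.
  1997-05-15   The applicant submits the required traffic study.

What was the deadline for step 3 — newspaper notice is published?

Step 3 runs from 1997-04-01, when on-site notice is posted. 45 days after 1997-04-01 is 1997-05-16.

1997-05-16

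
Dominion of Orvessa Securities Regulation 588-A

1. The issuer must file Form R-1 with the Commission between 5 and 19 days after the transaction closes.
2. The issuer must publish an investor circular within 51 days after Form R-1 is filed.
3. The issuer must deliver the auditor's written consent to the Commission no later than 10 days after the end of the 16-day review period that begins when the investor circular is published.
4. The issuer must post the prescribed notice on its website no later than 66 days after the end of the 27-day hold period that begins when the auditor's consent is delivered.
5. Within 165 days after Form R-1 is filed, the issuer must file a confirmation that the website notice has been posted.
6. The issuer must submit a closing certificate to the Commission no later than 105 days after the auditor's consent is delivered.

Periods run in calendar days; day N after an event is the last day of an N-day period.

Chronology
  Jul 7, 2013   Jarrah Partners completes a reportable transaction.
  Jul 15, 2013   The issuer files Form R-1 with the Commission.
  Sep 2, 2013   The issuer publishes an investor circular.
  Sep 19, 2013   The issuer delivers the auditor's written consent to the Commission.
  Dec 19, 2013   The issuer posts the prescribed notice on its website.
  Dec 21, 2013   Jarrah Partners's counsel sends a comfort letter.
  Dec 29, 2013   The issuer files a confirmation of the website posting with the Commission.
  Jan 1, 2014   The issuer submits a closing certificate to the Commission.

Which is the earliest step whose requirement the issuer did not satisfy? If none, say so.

(1) the permitted window runs from Jul 7, 2013 + 5 = Jul 12, 2013 to Jul 7, 2013 + 19 = Jul 26, 2013; Jul 15, 2013 falls inside that range.
(2) due by Jul 15, 2013 + 51 days = Sep 4, 2013; Sep 2, 2013 is within that limit.
(3) due by Sep 18, 2013 + 10 days = Sep 28, 2013; completed Sep 19, 2013, before the deadline.
(4) due by Oct 16, 2013 + 66 days = Dec 21, 2013; completed Dec 19, 2013, before the deadline.
(5) due by Jul 15, 2013 + 165 days = Dec 27, 2013; Dec 29, 2013 misses that deadline by 2 days.

Step 5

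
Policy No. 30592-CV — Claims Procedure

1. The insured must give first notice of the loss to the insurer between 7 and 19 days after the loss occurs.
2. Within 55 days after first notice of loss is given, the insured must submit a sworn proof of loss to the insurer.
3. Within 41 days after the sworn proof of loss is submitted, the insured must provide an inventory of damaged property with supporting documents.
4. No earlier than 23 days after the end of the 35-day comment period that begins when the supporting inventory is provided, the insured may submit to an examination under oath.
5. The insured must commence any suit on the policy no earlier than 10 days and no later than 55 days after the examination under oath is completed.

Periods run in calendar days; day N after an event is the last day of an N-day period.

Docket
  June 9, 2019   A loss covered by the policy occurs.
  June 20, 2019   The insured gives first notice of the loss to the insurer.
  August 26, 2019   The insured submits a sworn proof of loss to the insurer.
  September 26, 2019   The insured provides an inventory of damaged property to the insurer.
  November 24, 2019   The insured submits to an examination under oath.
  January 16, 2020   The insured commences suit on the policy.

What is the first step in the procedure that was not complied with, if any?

Step 2

Step 1 — 7 and 19 days from June 9, 2019 (when the loss occurs) are June 16, 2019 and June 28, 2019 respectively; June 20, 2019 falls inside that range.
Step 2 — counting 55 days from June 20, 2019 (when first notice of loss is given) gives a deadline of August 14, 2019; August 26, 2019 misses that deadline by 12 days.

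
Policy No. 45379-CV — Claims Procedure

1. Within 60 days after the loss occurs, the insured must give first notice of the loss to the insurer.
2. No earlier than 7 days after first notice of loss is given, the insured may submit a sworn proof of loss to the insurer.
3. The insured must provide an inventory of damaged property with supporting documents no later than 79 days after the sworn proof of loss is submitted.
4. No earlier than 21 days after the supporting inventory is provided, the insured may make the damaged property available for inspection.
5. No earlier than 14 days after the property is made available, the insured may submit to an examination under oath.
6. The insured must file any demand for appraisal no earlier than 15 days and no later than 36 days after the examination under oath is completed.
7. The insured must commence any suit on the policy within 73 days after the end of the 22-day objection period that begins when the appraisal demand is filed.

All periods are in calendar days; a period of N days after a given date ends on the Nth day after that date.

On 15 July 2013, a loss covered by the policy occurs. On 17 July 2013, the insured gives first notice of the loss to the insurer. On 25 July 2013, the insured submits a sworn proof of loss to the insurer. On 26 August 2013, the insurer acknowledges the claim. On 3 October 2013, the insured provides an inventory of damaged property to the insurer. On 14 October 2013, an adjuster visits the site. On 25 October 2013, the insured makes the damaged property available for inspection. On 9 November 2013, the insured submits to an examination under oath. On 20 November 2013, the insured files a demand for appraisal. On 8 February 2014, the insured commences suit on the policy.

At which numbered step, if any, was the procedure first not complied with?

Step 6

Step 1 — counting 60 days from 15 July 2013 (when the loss occurs) gives a deadline of 13 September 2013; completed 17 July 2013, before the deadline.
Step 2 — must wait 7 days from 17 July 2013 (when first notice of loss is given), so not before 24 July 2013; 25 July 2013 is on or after that date.
Step 3 — counting 79 days from 25 July 2013 (when the sworn proof of loss is submitted) gives a deadline of 12 October 2013; completed 3 October 2013, before the deadline.
Step 4 — must wait 21 days from 3 October 2013 (when the supporting inventory is provided), so not before 24 October 2013; done 25 October 2013, after the minimum wait.
Step 5 — must wait 14 days from 25 October 2013 (when the property is made available), so not before 8 November 2013; done 9 November 2013, after the minimum wait.
Step 6 — 15 and 36 days from 9 November 2013 (when the examination under oath is completed) are 24 November 2013 and 15 December 2013 respectively; 20 November 2013 is 4 days too early.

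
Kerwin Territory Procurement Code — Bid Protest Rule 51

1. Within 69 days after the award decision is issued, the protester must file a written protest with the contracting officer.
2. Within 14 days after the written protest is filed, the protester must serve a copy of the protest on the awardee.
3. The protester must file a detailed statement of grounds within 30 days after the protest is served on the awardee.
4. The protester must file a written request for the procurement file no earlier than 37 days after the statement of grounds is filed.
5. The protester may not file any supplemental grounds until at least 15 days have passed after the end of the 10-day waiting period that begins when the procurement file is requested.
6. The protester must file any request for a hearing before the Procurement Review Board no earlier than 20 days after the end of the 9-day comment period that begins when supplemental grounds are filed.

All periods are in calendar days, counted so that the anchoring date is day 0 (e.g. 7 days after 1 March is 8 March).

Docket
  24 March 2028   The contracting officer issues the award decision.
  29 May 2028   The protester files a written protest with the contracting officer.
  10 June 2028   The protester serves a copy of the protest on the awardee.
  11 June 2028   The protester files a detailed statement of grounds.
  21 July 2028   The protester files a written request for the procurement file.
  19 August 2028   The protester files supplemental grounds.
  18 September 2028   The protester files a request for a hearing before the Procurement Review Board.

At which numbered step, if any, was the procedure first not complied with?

None — every step was satisfied

Step 1 — counting 69 days from 24 March 2028 (when the award decision is issued) gives a deadline of 1 June 2028; 29 May 2028 is within that limit.
Step 2 — counting 14 days from 29 May 2028 (when the written protest is filed) gives a deadline of 12 June 2028; done 10 June 2028 — timely.
Step 3 — counting 30 days from 10 June 2028 (when the protest is served on the awardee) gives a deadline of 10 July 2028; completed 11 June 2028, before the deadline.
Step 4 — must wait 37 days from 11 June 2028 (when the statement of grounds is filed), so not before 18 July 2028; done 21 July 2028 — permitted.
Step 5 — must wait 15 days from 31 July 2028 (end of the 10-day waiting period, which began when the procurement file is requested on 21 July 2028), so not before 15 August 2028; 19 August 2028 is on or after that date.
Step 6 — must wait 20 days from 28 August 2028 (end of the 9-day comment period, which began when supplemental grounds are filed on 19 August 2028), so not before 17 September 2028; 18 September 2028 is on or after that date.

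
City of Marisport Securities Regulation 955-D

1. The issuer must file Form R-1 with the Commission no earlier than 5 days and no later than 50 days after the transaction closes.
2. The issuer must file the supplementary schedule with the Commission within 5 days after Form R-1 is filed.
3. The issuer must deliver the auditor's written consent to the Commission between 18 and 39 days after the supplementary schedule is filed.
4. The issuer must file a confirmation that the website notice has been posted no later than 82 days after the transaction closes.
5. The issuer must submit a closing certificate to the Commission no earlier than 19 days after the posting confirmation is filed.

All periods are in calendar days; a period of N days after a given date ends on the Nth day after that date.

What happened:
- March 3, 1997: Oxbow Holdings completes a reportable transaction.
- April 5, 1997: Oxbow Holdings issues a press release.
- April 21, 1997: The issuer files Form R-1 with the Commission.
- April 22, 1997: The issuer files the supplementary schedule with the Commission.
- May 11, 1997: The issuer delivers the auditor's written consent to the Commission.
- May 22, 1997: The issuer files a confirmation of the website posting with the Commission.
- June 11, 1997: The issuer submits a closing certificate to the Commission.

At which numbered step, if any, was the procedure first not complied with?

None — every step was satisfied

(1) the permitted window runs from March 3, 1997 + 5 = March 8, 1997 to March 3, 1997 + 50 = April 22, 1997; April 21, 1997 falls inside that range.
(2) due by April 21, 1997 + 5 days = April 26, 1997; April 22, 1997 is within that limit.
(3) the permitted window runs from April 22, 1997 + 18 = May 10, 1997 to April 22, 1997 + 39 = May 31, 1997; done May 11, 1997 — within the window.
(4) due by March 3, 1997 + 82 days = May 24, 1997; completed May 22, 1997, before the deadline.
(5) permitted from May 22, 1997 + 19 days = June 10, 1997 onward; done June 11, 1997, after the minimum wait.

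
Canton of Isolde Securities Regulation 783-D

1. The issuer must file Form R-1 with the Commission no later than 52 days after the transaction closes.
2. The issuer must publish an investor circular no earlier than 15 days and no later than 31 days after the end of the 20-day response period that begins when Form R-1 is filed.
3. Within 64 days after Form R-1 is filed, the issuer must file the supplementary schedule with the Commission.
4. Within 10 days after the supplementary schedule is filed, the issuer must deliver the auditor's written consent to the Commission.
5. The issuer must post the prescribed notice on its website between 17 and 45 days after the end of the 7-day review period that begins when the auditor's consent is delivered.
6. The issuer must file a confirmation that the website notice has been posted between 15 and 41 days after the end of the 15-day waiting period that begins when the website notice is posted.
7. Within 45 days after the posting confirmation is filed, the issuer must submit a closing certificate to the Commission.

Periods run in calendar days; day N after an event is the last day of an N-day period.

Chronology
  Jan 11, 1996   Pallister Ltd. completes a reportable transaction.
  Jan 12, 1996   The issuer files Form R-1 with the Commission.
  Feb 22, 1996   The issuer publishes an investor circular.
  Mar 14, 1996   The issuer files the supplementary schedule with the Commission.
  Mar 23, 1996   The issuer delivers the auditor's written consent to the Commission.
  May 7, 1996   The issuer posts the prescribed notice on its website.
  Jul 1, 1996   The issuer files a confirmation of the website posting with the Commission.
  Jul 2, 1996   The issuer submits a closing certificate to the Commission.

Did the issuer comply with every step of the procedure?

(1) due by Jan 11, 1996 + 52 days = Mar 3, 1996; completed Jan 12, 1996, before the deadline.
(2) the permitted window runs from Feb 1, 1996 + 15 = Feb 16, 1996 to Feb 1, 1996 + 31 = Mar 3, 1996; done Feb 22, 1996 — within the window.
(3) due by Jan 12, 1996 + 64 days = Mar 16, 1996; done Mar 14, 1996 — timely.
(4) due by Mar 14, 1996 + 10 days = Mar 24, 1996; done Mar 23, 1996 — timely.
(5) the permitted window runs from Mar 30, 1996 + 17 = Apr 16, 1996 to Mar 30, 1996 + 45 = May 14, 1996; May 7, 1996 falls inside that range.
(6) the permitted window runs from May 22, 1996 + 15 = Jun 6, 1996 to May 22, 1996 + 41 = Jul 2, 1996; done Jul 1, 1996, which is between those dates.
(7) due by Jul 1, 1996 + 45 days = Aug 15, 1996; Jul 2, 1996 is within that limit.

Yes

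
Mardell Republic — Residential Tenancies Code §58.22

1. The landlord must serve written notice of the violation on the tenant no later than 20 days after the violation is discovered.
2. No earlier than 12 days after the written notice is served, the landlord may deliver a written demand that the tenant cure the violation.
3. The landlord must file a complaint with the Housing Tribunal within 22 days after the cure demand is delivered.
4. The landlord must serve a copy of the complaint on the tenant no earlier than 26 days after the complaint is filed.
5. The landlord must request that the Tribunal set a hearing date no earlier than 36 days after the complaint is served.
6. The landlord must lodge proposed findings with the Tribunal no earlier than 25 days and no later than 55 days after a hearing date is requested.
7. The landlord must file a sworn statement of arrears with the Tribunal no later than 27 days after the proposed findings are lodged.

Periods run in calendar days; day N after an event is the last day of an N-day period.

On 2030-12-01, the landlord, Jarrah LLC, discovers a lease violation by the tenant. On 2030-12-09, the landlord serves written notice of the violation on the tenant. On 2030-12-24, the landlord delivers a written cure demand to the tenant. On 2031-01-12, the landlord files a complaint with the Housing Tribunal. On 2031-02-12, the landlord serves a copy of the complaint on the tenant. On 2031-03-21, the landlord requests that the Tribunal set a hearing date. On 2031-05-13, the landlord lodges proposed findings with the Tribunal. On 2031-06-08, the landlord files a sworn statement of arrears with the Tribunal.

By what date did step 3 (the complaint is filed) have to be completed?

Step 3 runs from 2030-12-24, when the cure demand is delivered. 22 days after 2030-12-24 is 2031-01-15.

2031-01-15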